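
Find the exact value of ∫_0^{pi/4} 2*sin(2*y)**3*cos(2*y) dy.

Let u = sin(2*y), so du = 2*cos(2*y) dy. When y = 0, u = 0; when y = pi/4, u = 1.
The integral becomes ∫ u**3 du from 0 to 1, with antiderivative u**4/4.
Back in y: F(y) = sin(2*y)**4/4.
Then F(pi/4) - F(0) = (1/4) - (0) = 1/4.

1/4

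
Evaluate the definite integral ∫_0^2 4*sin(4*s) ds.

1 - cos(8)

Let u = 4*s, so du = 4 ds. When s = 0, u = 0; when s = 2, u = 8.
The integral becomes ∫ sin(u) du from 0 to 8, with antiderivative -cos(u).
Back in s: F(s) = -cos(4*s).
Then F(2) - F(0) = (-cos(8)) - (-1) = 1 - cos(8).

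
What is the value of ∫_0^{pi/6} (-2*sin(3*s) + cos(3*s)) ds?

An antiderivative is F(s) = sin(3*s)/3 + 2*cos(3*s)/3.
Then F(pi/6) - F(0) = (1/3) - (2/3) = -1/3.

-1/3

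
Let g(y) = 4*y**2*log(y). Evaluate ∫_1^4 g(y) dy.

Integrate by parts once (u = ln y, dv = 4*y**2 dy).
An antiderivative is F(y) = 4*y**3*(3*log(y) - 1)/9.
Then F(4) - F(1) = (-256/9 + 512*log(2)/3) - (-4/9) = -28 + 512*log(2)/3.

-28 + 512*log(2)/3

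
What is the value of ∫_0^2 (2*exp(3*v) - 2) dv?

An antiderivative is F(v) = 2*exp(3*v)/3 - 2*v.
Then F(2) - F(0) = (-4 + 2*exp(6)/3) - (2/3) = -14/3 + 2*exp(6)/3.

-14/3 + 2*exp(6)/3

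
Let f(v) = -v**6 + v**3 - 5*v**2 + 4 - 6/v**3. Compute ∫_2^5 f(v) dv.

By the power rule, an antiderivative is F(v) = -v**7/7 + v**4/4 - 5*v**3/3 + 4*v + 3/v**2.
Then F(5) - F(2) = (-23504623/2100) - (-1585/84) = -3910833/350.

-3910833/350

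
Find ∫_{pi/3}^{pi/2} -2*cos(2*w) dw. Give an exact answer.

sqrt(3)/2

An antiderivative is F(w) = -sin(2*w).
Then F(pi/2) - F(pi/3) = (0) - (-sqrt(3)/2) = sqrt(3)/2.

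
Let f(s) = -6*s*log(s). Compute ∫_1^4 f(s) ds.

Integrate by parts once (u = ln s, dv = -6*s ds).
An antiderivative is F(s) = -3*s**2*(2*log(s) - 1)/2.
Then F(4) - F(1) = (24 - 96*log(2)) - (3/2) = 45/2 - 96*log(2).

45/2 - 96*log(2)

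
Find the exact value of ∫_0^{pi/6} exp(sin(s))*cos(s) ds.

Let u = sin(s), so du = cos(s) ds. When s = 0, u = 0; when s = pi/6, u = 1/2.
The integral becomes ∫ exp(u) du from 0 to 1/2, with antiderivative exp(u).
Back in s: F(s) = exp(sin(s)).
Then F(pi/6) - F(0) = (exp(1/2)) - (1) = -1 + exp(1/2).

-1 + exp(1/2)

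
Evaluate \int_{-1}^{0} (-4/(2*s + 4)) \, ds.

-log(4)

An antiderivative is F(s) = -2*log(2*s + 4).
Then F(0) - F(-1) = (-log(16)) - (-log(4)) = -log(4).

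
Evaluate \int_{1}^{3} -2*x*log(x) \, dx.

Integrate by parts once (u = ln x, dv = -2*x dx).
An antiderivative is F(x) = -x**2*(2*log(x) - 1)/2.
Then F(3) - F(1) = (9/2 - 9*log(3)) - (1/2) = 4 - 9*log(3).

4 - 9*log(3)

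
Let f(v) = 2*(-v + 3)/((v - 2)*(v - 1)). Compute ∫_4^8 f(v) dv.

Factor the denominator: v**2 - 3*v + 2 = (v - 1)(v - 2).
Partial fractions: 2*(-v + 3)/((v - 2)*(v - 1)) = -4/(v - 1) + 2/(v - 2).
An antiderivative is F(v) = 2*log(v - 2) - 4*log(v - 1).
Then F(8) - F(4) = (-4*log(7) + 2*log(2) + 2*log(3)) - (log(4/81)) = -4*log(7) + 6*log(3).

-4*log(7) + 6*log(3)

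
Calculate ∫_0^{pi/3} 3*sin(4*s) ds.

9/8

An antiderivative is F(s) = -3*cos(4*s)/4.
Then F(pi/3) - F(0) = (3/8) - (-3/4) = 9/8.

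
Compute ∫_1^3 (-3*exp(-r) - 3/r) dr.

An antiderivative is F(r) = -3*log(r) + 3*exp(-r).
Then F(3) - F(1) = (-3*log(3) + 3*exp(-3)) - (3*exp(-1)) = -3*log(3) - 3*exp(-1) + 3*exp(-3).

-3*log(3) - 3*exp(-1) + 3*exp(-3)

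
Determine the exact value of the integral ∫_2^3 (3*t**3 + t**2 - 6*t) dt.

481/12

By the power rule, an antiderivative is F(t) = 3*t**4/4 + t**3/3 - 3*t**2.
Then F(3) - F(2) = (171/4) - (8/3) = 481/12.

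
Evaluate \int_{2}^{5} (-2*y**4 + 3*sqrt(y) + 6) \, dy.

By the power rule, an antiderivative is F(y) = -2*y**5/5 + 2*y**(3/2) + 6*y.
Then F(5) - F(2) = (-1220 + 10*sqrt(5)) - (-4/5 + 4*sqrt(2)) = -6096/5 - 4*sqrt(2) + 10*sqrt(5).

-6096/5 - 4*sqrt(2) + 10*sqrt(5)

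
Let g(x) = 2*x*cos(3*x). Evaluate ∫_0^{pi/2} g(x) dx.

-pi/3 - 2/9

Integrate by parts once (u = x, dv = 2*cos(3*x) dx).
An antiderivative is F(x) = 2*x*sin(3*x)/3 + 2*cos(3*x)/9.
Then F(pi/2) - F(0) = (-pi/3) - (2/9) = -pi/3 - 2/9.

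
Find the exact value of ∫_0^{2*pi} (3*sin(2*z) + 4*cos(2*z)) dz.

0

An antiderivative is F(z) = 2*sin(2*z) - 3*cos(2*z)/2.
Then F(2*pi) - F(0) = (-3/2) - (-3/2) = 0.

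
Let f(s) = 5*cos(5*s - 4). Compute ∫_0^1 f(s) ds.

sin(4) + sin(1)

Let u = 5*s - 4, so du = 5 ds. When s = 0, u = -4; when s = 1, u = 1.
The integral becomes ∫ cos(u) du from -4 to 1, with antiderivative sin(u).
Back in s: F(s) = sin(5*s - 4).
Then F(1) - F(0) = (sin(1)) - (-sin(4)) = sin(4) + sin(1).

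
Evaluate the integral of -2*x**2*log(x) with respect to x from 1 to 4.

14 - 256*log(2)/3

Integrate by parts once (u = ln x, dv = -2*x**2 dx).
An antiderivative is F(x) = -2*x**3*(3*log(x) - 1)/9.
Then F(4) - F(1) = (128/9 - 256*log(2)/3) - (2/9) = 14 - 256*log(2)/3.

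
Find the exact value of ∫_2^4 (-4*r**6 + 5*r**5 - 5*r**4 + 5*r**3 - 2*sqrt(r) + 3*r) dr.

By the power rule, an antiderivative is F(r) = -4*r**7/7 + 5*r**6/6 - r**5 + 5*r**4/4 - 4*r**(3/2)/3 + 3*r**2/2.
Then F(4) - F(2) = (-139432/21) - (-542/21 - 8*sqrt(2)/3) = -138890/21 + 8*sqrt(2)/3.

-138890/21 + 8*sqrt(2)/3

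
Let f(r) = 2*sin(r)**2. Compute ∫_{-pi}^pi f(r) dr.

2*pi

Use the identity sin^2(r) = (1 - cos(2*r))/2.
An antiderivative is F(r) = r - sin(2*r)/2.
Then F(pi) - F(-pi) = (pi) - (-pi) = 2*pi.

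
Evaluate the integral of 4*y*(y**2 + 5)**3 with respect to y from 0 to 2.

2968

Let u = y**2 + 5, so du = 2*y dy. When y = 0, u = 5; when y = 2, u = 9.
The integral becomes 2·∫ u**3 du from 5 to 9, with antiderivative u**4/2.
Back in y: F(y) = (y**2 + 5)**4/2.
Then F(2) - F(0) = (6561/2) - (625/2) = 2968.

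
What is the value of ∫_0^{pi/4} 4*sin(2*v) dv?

An antiderivative is F(v) = -2*cos(2*v).
Then F(pi/4) - F(0) = (0) - (-2) = 2.

2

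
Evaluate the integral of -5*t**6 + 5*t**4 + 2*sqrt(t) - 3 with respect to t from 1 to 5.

-1106536/21 + 20*sqrt(5)/3

By the power rule, an antiderivative is F(t) = -5*t**7/7 + t**5 + 4*t**(3/2)/3 - 3*t.
Then F(5) - F(1) = (-368855/7 + 20*sqrt(5)/3) - (-29/21) = -1106536/21 + 20*sqrt(5)/3.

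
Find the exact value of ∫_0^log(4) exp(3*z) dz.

21

Let u = exp(z), so du = exp(z) dz. When z = 0, u = 1; when z = log(4), u = 4.
The integral becomes ∫ u**2 du from 1 to 4, with antiderivative u**3/3.
Back in z: F(z) = exp(3*z)/3.
Then F(log(4)) - F(0) = (64/3) - (1/3) = 21.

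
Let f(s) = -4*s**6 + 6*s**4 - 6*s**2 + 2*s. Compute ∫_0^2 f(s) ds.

-1636/35

By the power rule, an antiderivative is F(s) = -4*s**7/7 + 6*s**5/5 - 2*s**3 + s**2.
Then F(2) - F(0) = (-1636/35) - (0) = -1636/35.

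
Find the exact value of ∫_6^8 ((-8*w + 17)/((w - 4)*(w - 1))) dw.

-3*log(7) - 5*log(2) + 3*log(5)

Factor the denominator: w**2 - 5*w + 4 = (w - 1)(w - 4).
Partial fractions: (-8*w + 17)/((w - 4)*(w - 1)) = -3/(w - 1) - 5/(w - 4).
An antiderivative is F(w) = -5*log(w - 4) - 3*log(w - 1).
Then F(8) - F(6) = (-10*log(2) - 3*log(7)) - (-3*log(5) - 5*log(2)) = -3*log(7) - 5*log(2) + 3*log(5).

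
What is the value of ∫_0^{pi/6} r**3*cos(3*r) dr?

-pi/27 + pi**3/648 + 2/27

Integrate by parts 3 times (u = r^3, dv = cos(3*r) dr).
An antiderivative is F(r) = r**3*sin(3*r)/3 + r**2*cos(3*r)/3 - 2*r*sin(3*r)/9 - 2*cos(3*r)/27.
Then F(pi/6) - F(0) = (pi*(-24 + pi**2)/648) - (-2/27) = -pi/27 + pi**3/648 + 2/27.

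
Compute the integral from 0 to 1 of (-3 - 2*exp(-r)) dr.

-5 + 2*exp(-1)

An antiderivative is F(r) = -3*r + 2*exp(-r).
Then F(1) - F(0) = (-3 + 2*exp(-1)) - (2) = -5 + 2*exp(-1).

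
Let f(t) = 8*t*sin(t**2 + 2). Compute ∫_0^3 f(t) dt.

Let u = t**2 + 2, so du = 2*t dt. When t = 0, u = 2; when t = 3, u = 11.
The integral becomes 4·∫ sin(u) du from 2 to 11, with antiderivative -4*cos(u).
Back in t: F(t) = -4*cos(t**2 + 2).
Then F(3) - F(0) = (-4*cos(11)) - (-4*cos(2)) = 4*cos(2) - 4*cos(11).

4*cos(2) - 4*cos(11)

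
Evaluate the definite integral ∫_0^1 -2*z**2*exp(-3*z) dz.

Integrate by parts twice (u = z^2, dv = -2*exp(-3*z) dz).
An antiderivative is F(z) = (18*z**2 + 12*z + 4)*exp(-3*z)/27.
Then F(1) - F(0) = (34*exp(-3)/27) - (4/27) = -4/27 + 34*exp(-3)/27.

-4/27 + 34*exp(-3)/27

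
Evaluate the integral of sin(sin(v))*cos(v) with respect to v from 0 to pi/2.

Let u = sin(v), so du = cos(v) dv. When v = 0, u = 0; when v = pi/2, u = 1.
The integral becomes ∫ sin(u) du from 0 to 1, with antiderivative -cos(u).
Back in v: F(v) = -cos(sin(v)).
Then F(pi/2) - F(0) = (-cos(1)) - (-1) = 1 - cos(1).

1 - cos(1)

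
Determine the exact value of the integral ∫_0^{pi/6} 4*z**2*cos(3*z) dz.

-8/27 + pi**2/27

Integrate by parts twice (u = z^2, dv = 4*cos(3*z) dz).
An antiderivative is F(z) = 4*z**2*sin(3*z)/3 + 8*z*cos(3*z)/9 - 8*sin(3*z)/27.
Then F(pi/6) - F(0) = (-8/27 + pi**2/27) - (0) = -8/27 + pi**2/27.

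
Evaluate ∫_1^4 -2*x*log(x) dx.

Integrate by parts once (u = ln x, dv = -2*x dx).
An antiderivative is F(x) = -x**2*(2*log(x) - 1)/2.
Then F(4) - F(1) = (8 - 32*log(2)) - (1/2) = 15/2 - 32*log(2).

15/2 - 32*log(2)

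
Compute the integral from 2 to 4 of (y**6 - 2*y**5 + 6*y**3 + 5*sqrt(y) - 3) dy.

28538/21 - 20*sqrt(2)/3

By the power rule, an antiderivative is F(y) = y**7/7 - y**6/3 + 3*y**4/2 + 10*y**(3/2)/3 - 3*y.
Then F(4) - F(2) = (28852/21) - (20*sqrt(2)/3 + 314/21) = 28538/21 - 20*sqrt(2)/3.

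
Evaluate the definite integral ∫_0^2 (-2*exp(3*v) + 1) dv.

8/3 - 2*exp(6)/3

An antiderivative is F(v) = -2*exp(3*v)/3 + v.
Then F(2) - F(0) = (2 - 2*exp(6)/3) - (-2/3) = 8/3 - 2*exp(6)/3.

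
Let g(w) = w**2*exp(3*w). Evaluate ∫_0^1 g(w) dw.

Integrate by parts twice (u = w^2, dv = exp(3*w) dw).
An antiderivative is F(w) = (9*w**2 - 6*w + 2)*exp(3*w)/27.
Then F(1) - F(0) = (5*exp(3)/27) - (2/27) = -2/27 + 5*exp(3)/27.

-2/27 + 5*exp(3)/27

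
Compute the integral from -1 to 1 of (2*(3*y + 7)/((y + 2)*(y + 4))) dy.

-4*log(3) + 5*log(5)

Factor the denominator: y**2 + 6*y + 8 = (y + 4)(y + 2).
Partial fractions: 2*(3*y + 7)/((y + 2)*(y + 4)) = 5/(y + 4) + 1/(y + 2).
An antiderivative is F(y) = log(y + 2) + 5*log(y + 4).
Then F(1) - F(-1) = (log(3) + 5*log(5)) - (5*log(3)) = -4*log(3) + 5*log(5).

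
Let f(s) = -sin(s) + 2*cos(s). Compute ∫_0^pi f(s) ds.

An antiderivative is F(s) = 2*sin(s) + cos(s).
Then F(pi) - F(0) = (-1) - (1) = -2.

-2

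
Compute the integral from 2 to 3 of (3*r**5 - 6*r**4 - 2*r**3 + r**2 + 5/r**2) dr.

1619/30

By the power rule, an antiderivative is F(r) = r**6/2 - 6*r**5/5 - r**4/2 + r**3/3 - 5/r.
Then F(3) - F(2) = (596/15) - (-427/30) = 1619/30.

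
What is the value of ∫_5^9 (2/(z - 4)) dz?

log(25)

An antiderivative is F(z) = 2*log(z - 4).
Then F(9) - F(5) = (log(25)) - (0) = log(25).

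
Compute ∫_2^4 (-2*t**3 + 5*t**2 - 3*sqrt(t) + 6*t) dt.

By the power rule, an antiderivative is F(t) = -t**4/2 - 2*t**(3/2) + 5*t**3/3 + 3*t**2.
Then F(4) - F(2) = (32/3) - (52/3 - 4*sqrt(2)) = -20/3 + 4*sqrt(2).

-20/3 + 4*sqrt(2)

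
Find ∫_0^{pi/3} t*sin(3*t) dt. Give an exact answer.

Integrate by parts once (u = t, dv = sin(3*t) dt).
An antiderivative is F(t) = -t*cos(3*t)/3 + sin(3*t)/9.
Then F(pi/3) - F(0) = (pi/9) - (0) = pi/9.

pi/9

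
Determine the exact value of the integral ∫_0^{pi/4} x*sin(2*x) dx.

Integrate by parts once (u = x, dv = sin(2*x) dx).
An antiderivative is F(x) = -x*cos(2*x)/2 + sin(2*x)/4.
Then F(pi/4) - F(0) = (1/4) - (0) = 1/4.

1/4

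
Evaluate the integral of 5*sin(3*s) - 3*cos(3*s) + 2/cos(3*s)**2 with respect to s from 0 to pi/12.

7/3 - 4*sqrt(2)/3

An antiderivative is F(s) = -sin(3*s) - 5*cos(3*s)/3 + 2*tan(3*s)/3.
Then F(pi/12) - F(0) = (2/3 - 4*sqrt(2)/3) - (-5/3) = 7/3 - 4*sqrt(2)/3.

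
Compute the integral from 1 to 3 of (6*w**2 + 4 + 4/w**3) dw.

By the power rule, an antiderivative is F(w) = 2*w**3 + 4*w - 2/w**2.
Then F(3) - F(1) = (592/9) - (4) = 556/9.

556/9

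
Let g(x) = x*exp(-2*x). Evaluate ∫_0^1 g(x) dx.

Integrate by parts once (u = x, dv = exp(-2*x) dx).
An antiderivative is F(x) = (-2*x - 1)*exp(-2*x)/4.
Then F(1) - F(0) = (-3*exp(-2)/4) - (-1/4) = (-3 + exp(2))*exp(-2)/4.

(-3 + exp(2))*exp(-2)/4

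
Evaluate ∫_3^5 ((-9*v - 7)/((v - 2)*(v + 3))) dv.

Factor the denominator: v**2 + v - 6 = (v + 3)(v - 2).
Partial fractions: (-9*v - 7)/((v - 2)*(v + 3)) = -4/(v + 3) - 5/(v - 2).
An antiderivative is F(v) = -5*log(v - 2) - 4*log(v + 3).
Then F(5) - F(3) = (-12*log(2) - 5*log(3)) - (-4*log(3) - 4*log(2)) = -8*log(2) - log(3).

-8*log(2) - log(3)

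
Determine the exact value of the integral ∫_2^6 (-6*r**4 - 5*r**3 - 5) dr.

By the power rule, an antiderivative is F(r) = -6*r**5/5 - 5*r**4/4 - 5*r.
Then F(6) - F(2) = (-54906/5) - (-342/5) = -54564/5.

-54564/5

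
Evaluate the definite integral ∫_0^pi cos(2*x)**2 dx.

pi/2

Use the identity cos^2(2*x) = (1 + cos(4*x))/2.
An antiderivative is F(x) = x/2 + sin(4*x)/8.
Then F(pi) - F(0) = (pi/2) - (0) = pi/2.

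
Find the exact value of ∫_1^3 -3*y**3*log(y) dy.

15 - 243*log(3)/4

Integrate by parts once (u = ln y, dv = -3*y**3 dy).
An antiderivative is F(y) = -3*y**4*(4*log(y) - 1)/16.
Then F(3) - F(1) = (243/16 - 243*log(3)/4) - (3/16) = 15 - 243*log(3)/4.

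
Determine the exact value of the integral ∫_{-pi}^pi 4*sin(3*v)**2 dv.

4*pi

Use the identity sin^2(3*v) = (1 - cos(6*v))/2.
An antiderivative is F(v) = 2*v - sin(6*v)/3.
Then F(pi) - F(-pi) = (2*pi) - (-2*pi) = 4*pi.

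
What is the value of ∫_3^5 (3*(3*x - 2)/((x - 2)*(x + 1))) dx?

Factor the denominator: x**2 - x - 2 = (x + 1)(x - 2).
Partial fractions: 3*(3*x - 2)/((x - 2)*(x + 1)) = 5/(x + 1) + 4/(x - 2).
An antiderivative is F(x) = 4*log(x - 2) + 5*log(x + 1).
Then F(5) - F(3) = (5*log(2) + 9*log(3)) - (10*log(2)) = -5*log(2) + 9*log(3).

-5*log(2) + 9*log(3)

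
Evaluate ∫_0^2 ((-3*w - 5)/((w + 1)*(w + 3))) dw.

log(3/25)

Factor the denominator: w**2 + 4*w + 3 = (w + 3)(w + 1).
Partial fractions: (-3*w - 5)/((w + 1)*(w + 3)) = -2/(w + 3) - 1/(w + 1).
An antiderivative is F(w) = -log(w + 1) - 2*log(w + 3).
Then F(2) - F(0) = (-log(75)) - (-log(9)) = log(3/25).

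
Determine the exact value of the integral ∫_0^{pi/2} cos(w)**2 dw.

pi/4

Use the identity cos^2(w) = (1 + cos(2*w))/2.
An antiderivative is F(w) = w/2 + sin(2*w)/4.
Then F(pi/2) - F(0) = (pi/4) - (0) = pi/4.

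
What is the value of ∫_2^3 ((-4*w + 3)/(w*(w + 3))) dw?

Factor the denominator: w**2 + 3*w = (w + 3)w.
Partial fractions: (-4*w + 3)/(w*(w + 3)) = -5/(w + 3) + 1/w.
An antiderivative is F(w) = log(w) - 5*log(w + 3).
Then F(3) - F(2) = (-4*log(3) - 5*log(2)) - (-5*log(5) + log(2)) = -4*log(3) - 6*log(2) + 5*log(5).

-4*log(3) - 6*log(2) + 5*log(5)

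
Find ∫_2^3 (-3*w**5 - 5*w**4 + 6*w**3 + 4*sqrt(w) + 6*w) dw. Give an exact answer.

-431 - 16*sqrt(2)/3 + 8*sqrt(3)

By the power rule, an antiderivative is F(w) = -w**6/2 - w**5 + 3*w**4/2 + 8*w**(3/2)/3 + 3*w**2.
Then F(3) - F(2) = (-459 + 8*sqrt(3)) - (-28 + 16*sqrt(2)/3) = -431 - 16*sqrt(2)/3 + 8*sqrt(3).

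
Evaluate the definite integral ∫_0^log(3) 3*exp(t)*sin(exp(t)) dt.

Let u = exp(t), so du = exp(t) dt. When t = 0, u = 1; when t = log(3), u = 3.
The integral becomes 3·∫ sin(u) du from 1 to 3, with antiderivative -3*cos(u).
Back in t: F(t) = -3*cos(exp(t)).
Then F(log(3)) - F(0) = (-3*cos(3)) - (-3*cos(1)) = 3*cos(1) - 3*cos(3).

3*cos(1) - 3*cos(3)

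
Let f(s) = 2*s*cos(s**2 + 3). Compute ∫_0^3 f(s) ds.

sin(12) - sin(3)

Let u = s**2 + 3, so du = 2*s ds. When s = 0, u = 3; when s = 3, u = 12.
The integral becomes ∫ cos(u) du from 3 to 12, with antiderivative sin(u).
Back in s: F(s) = sin(s**2 + 3).
Then F(3) - F(0) = (sin(12)) - (sin(3)) = sin(12) - sin(3).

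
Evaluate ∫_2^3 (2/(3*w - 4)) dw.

-2*log(2)/3 + 2*log(5)/3

An antiderivative is F(w) = 2*log(3*w - 4)/3.
Then F(3) - F(2) = (2*log(5)/3) - (2*log(2)/3) = -2*log(2)/3 + 2*log(5)/3.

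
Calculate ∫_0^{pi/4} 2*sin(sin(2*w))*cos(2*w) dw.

Let u = sin(2*w), so du = 2*cos(2*w) dw. When w = 0, u = 0; when w = pi/4, u = 1.
The integral becomes ∫ sin(u) du from 0 to 1, with antiderivative -cos(u).
Back in w: F(w) = -cos(sin(2*w)).
Then F(pi/4) - F(0) = (-cos(1)) - (-1) = 1 - cos(1).

1 - cos(1)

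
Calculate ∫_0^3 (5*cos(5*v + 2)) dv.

Let u = 5*v + 2, so du = 5 dv. When v = 0, u = 2; when v = 3, u = 17.
The integral becomes ∫ cos(u) du from 2 to 17, with antiderivative sin(u).
Back in v: F(v) = sin(5*v + 2).
Then F(3) - F(0) = (sin(17)) - (sin(2)) = sin(17) - sin(2).

sin(17) - sin(2)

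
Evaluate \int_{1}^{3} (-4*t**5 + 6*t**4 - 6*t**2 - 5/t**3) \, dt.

By the power rule, an antiderivative is F(t) = -2*t**6/3 + 6*t**5/5 - 2*t**3 + 5/(2*t**2).
Then F(3) - F(1) = (-22331/90) - (31/30) = -11212/45.

-11212/45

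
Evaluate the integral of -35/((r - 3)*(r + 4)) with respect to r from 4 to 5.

Factor the denominator: r**2 + r - 12 = (r + 4)(r - 3).
Partial fractions: -35/((r - 3)*(r + 4)) = 5/(r + 4) - 5/(r - 3).
An antiderivative is F(r) = -5*log(r - 3) + 5*log(r + 4).
Then F(5) - F(4) = (-5*log(2) + 10*log(3)) - (15*log(2)) = -20*log(2) + 10*log(3).

-20*log(2) + 10*log(3)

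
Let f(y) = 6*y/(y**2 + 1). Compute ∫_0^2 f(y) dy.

Let u = y**2 + 1, so du = 2*y dy. When y = 0, u = 1; when y = 2, u = 5.
The integral becomes 3·∫ 1/u du from 1 to 5, with antiderivative 3*log(u).
Back in y: F(y) = 3*log(y**2 + 1).
Then F(2) - F(0) = (3*log(5)) - (0) = 3*log(5).

3*log(5)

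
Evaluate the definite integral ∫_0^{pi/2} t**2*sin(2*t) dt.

-1/2 + pi**2/8

Integrate by parts twice (u = t^2, dv = sin(2*t) dt).
An antiderivative is F(t) = -t**2*cos(2*t)/2 + t*sin(2*t)/2 + cos(2*t)/4.
Then F(pi/2) - F(0) = (-1/4 + pi**2/8) - (1/4) = -1/2 + pi**2/8.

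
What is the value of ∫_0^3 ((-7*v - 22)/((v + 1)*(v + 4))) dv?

-6*log(2) - 2*log(7)

Factor the denominator: v**2 + 5*v + 4 = (v + 4)(v + 1).
Partial fractions: (-7*v - 22)/((v + 1)*(v + 4)) = -2/(v + 4) - 5/(v + 1).
An antiderivative is F(v) = -5*log(v + 1) - 2*log(v + 4).
Then F(3) - F(0) = (-10*log(2) - 2*log(7)) - (-log(16)) = -6*log(2) - 2*log(7).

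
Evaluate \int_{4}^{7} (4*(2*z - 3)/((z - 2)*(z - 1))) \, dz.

Factor the denominator: z**2 - 3*z + 2 = (z - 1)(z - 2).
Partial fractions: 4*(2*z - 3)/((z - 2)*(z - 1)) = 4/(z - 1) + 4/(z - 2).
An antiderivative is F(z) = 4*log(z - 2) + 4*log(z - 1).
Then F(7) - F(4) = (4*log(2) + 4*log(3) + 4*log(5)) - (4*log(2) + 4*log(3)) = 4*log(5).

4*log(5)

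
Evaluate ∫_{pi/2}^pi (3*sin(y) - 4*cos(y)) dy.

7

An antiderivative is F(y) = -4*sin(y) - 3*cos(y).
Then F(pi) - F(pi/2) = (3) - (-4) = 7.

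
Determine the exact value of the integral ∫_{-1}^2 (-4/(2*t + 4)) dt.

-log(16)

An antiderivative is F(t) = -2*log(2*t + 4).
Then F(2) - F(-1) = (-log(64)) - (-log(4)) = -log(16).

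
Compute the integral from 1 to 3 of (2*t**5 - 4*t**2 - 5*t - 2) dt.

By the power rule, an antiderivative is F(t) = t**6/3 - 4*t**3/3 - 5*t**2/2 - 2*t.
Then F(3) - F(1) = (357/2) - (-11/2) = 184.

184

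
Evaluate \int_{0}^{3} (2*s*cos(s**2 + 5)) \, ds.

-sin(5) + sin(14)

Let u = s**2 + 5, so du = 2*s ds. When s = 0, u = 5; when s = 3, u = 14.
The integral becomes ∫ cos(u) du from 5 to 14, with antiderivative sin(u).
Back in s: F(s) = sin(s**2 + 5).
Then F(3) - F(0) = (sin(14)) - (sin(5)) = -sin(5) + sin(14).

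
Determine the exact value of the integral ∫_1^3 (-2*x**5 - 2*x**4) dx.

-5092/15

By the power rule, an antiderivative is F(x) = -x**6/3 - 2*x**5/5.
Then F(3) - F(1) = (-1701/5) - (-11/15) = -5092/15.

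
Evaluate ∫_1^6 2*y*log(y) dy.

Integrate by parts once (u = ln y, dv = 2*y dy).
An antiderivative is F(y) = y**2*(2*log(y) - 1)/2.
Then F(6) - F(1) = (-18 + 36*log(2) + 36*log(3)) - (-1/2) = -35/2 + 36*log(2) + 36*log(3).

-35/2 + 36*log(2) + 36*log(3)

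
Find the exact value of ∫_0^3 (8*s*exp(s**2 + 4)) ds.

-4*(1 - exp(9))*exp(4)

Let u = s**2 + 4, so du = 2*s ds. When s = 0, u = 4; when s = 3, u = 13.
The integral becomes 4·∫ exp(u) du from 4 to 13, with antiderivative 4*exp(u).
Back in s: F(s) = 4*exp(s**2 + 4).
Then F(3) - F(0) = (4*exp(13)) - (4*exp(4)) = -4*(1 - exp(9))*exp(4).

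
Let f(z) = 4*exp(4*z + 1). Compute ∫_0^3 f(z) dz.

-exp(1) + exp(13)

Let u = 4*z + 1, so du = 4 dz. When z = 0, u = 1; when z = 3, u = 13.
The integral becomes ∫ exp(u) du from 1 to 13, with antiderivative exp(u).
Back in z: F(z) = exp(4*z + 1).
Then F(3) - F(0) = (exp(13)) - (exp(1)) = -exp(1) + exp(13).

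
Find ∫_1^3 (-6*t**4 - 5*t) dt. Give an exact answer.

By the power rule, an antiderivative is F(t) = -6*t**5/5 - 5*t**2/2.
Then F(3) - F(1) = (-3141/10) - (-37/10) = -1552/5.

-1552/5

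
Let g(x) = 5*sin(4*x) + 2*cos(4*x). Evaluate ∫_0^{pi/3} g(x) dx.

15/8 - sqrt(3)/4

An antiderivative is F(x) = sin(4*x)/2 - 5*cos(4*x)/4.
Then F(pi/3) - F(0) = (5/8 - sqrt(3)/4) - (-5/4) = 15/8 - sqrt(3)/4.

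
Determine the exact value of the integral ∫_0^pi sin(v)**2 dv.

Use the identity sin^2(v) = (1 - cos(2*v))/2.
An antiderivative is F(v) = v/2 - sin(2*v)/4.
Then F(pi) - F(0) = (pi/2) - (0) = pi/2.

pi/2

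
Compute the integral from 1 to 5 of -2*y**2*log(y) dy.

248/9 - 250*log(5)/3

Integrate by parts once (u = ln y, dv = -2*y**2 dy).
An antiderivative is F(y) = -2*y**3*(3*log(y) - 1)/9.
Then F(5) - F(1) = (250/9 - 250*log(5)/3) - (2/9) = 248/9 - 250*log(5)/3.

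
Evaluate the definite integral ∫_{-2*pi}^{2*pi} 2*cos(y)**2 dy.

Use the identity cos^2(y) = (1 + cos(2*y))/2.
An antiderivative is F(y) = y + sin(2*y)/2.
Then F(2*pi) - F(-2*pi) = (2*pi) - (-2*pi) = 4*pi.

4*pi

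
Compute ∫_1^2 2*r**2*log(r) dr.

Integrate by parts once (u = ln r, dv = 2*r**2 dr).
An antiderivative is F(r) = 2*r**3*(3*log(r) - 1)/9.
Then F(2) - F(1) = (-16/9 + 16*log(2)/3) - (-2/9) = -14/9 + 16*log(2)/3.

-14/9 + 16*log(2)/3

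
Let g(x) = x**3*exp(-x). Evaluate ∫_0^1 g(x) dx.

6 - 16*exp(-1)

Integrate by parts 3 times (u = x^3, dv = exp(-x) dx).
An antiderivative is F(x) = (-x**3 - 3*x**2 - 6*x - 6)*exp(-x).
Then F(1) - F(0) = (-16*exp(-1)) - (-6) = 6 - 16*exp(-1).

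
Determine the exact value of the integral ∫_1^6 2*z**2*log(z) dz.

Integrate by parts once (u = ln z, dv = 2*z**2 dz).
An antiderivative is F(z) = 2*z**3*(3*log(z) - 1)/9.
Then F(6) - F(1) = (-48 + 144*log(2) + 144*log(3)) - (-2/9) = -430/9 + 144*log(2) + 144*log(3).

-430/9 + 144*log(2) + 144*log(3)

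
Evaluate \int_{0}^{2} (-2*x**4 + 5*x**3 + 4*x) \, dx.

By the power rule, an antiderivative is F(x) = -2*x**5/5 + 5*x**4/4 + 2*x**2.
Then F(2) - F(0) = (76/5) - (0) = 76/5.

76/5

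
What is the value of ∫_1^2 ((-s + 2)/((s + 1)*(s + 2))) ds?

Factor the denominator: s**2 + 3*s + 2 = (s + 2)(s + 1).
Partial fractions: (-s + 2)/((s + 1)*(s + 2)) = -4/(s + 2) + 3/(s + 1).
An antiderivative is F(s) = 3*log(s + 1) - 4*log(s + 2).
Then F(2) - F(1) = (-8*log(2) + 3*log(3)) - (log(8/81)) = -11*log(2) + 7*log(3).

-11*log(2) + 7*log(3)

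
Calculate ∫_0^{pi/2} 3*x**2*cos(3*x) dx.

Integrate by parts twice (u = x^2, dv = 3*cos(3*x) dx).
An antiderivative is F(x) = x**2*sin(3*x) + 2*x*cos(3*x)/3 - 2*sin(3*x)/9.
Then F(pi/2) - F(0) = (2/9 - pi**2/4) - (0) = 2/9 - pi**2/4.

2/9 - pi**2/4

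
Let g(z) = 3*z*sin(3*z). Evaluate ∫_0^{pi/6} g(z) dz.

1/3

Integrate by parts once (u = z, dv = 3*sin(3*z) dz).
An antiderivative is F(z) = -z*cos(3*z) + sin(3*z)/3.
Then F(pi/6) - F(0) = (1/3) - (0) = 1/3.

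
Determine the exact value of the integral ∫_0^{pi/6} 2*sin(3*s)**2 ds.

pi/6

Use the identity sin^2(3*s) = (1 - cos(6*s))/2.
An antiderivative is F(s) = s - sin(6*s)/6.
Then F(pi/6) - F(0) = (pi/6) - (0) = pi/6.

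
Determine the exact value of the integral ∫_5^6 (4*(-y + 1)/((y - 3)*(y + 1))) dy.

Factor the denominator: y**2 - 2*y - 3 = (y + 1)(y - 3).
Partial fractions: 4*(-y + 1)/((y - 3)*(y + 1)) = -2/(y + 1) - 2/(y - 3).
An antiderivative is F(y) = -2*log(y - 3) - 2*log(y + 1).
Then F(6) - F(5) = (-2*log(7) - 2*log(3)) - (-4*log(2) - 2*log(3)) = log(16/49).

log(16/49)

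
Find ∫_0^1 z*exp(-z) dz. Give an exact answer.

Integrate by parts once (u = z, dv = exp(-z) dz).
An antiderivative is F(z) = (-z - 1)*exp(-z).
Then F(1) - F(0) = (-2*exp(-1)) - (-1) = 1 - 2*exp(-1).

1 - 2*exp(-1)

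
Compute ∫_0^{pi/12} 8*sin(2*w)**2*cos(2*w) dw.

Let u = sin(2*w), so du = 2*cos(2*w) dw. When w = 0, u = 0; when w = pi/12, u = 1/2.
The integral becomes 4·∫ u**2 du from 0 to 1/2, with antiderivative 4*u**3/3.
Back in w: F(w) = 4*sin(2*w)**3/3.
Then F(pi/12) - F(0) = (1/6) - (0) = 1/6.

1/6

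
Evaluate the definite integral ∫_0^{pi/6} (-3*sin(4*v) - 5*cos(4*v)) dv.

An antiderivative is F(v) = -5*sin(4*v)/4 + 3*cos(4*v)/4.
Then F(pi/6) - F(0) = (-5*sqrt(3)/8 - 3/8) - (3/4) = -9/8 - 5*sqrt(3)/8.

-9/8 - 5*sqrt(3)/8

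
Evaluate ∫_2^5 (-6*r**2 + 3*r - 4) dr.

-429/2

By the power rule, an antiderivative is F(r) = -2*r**3 + 3*r**2/2 - 4*r.
Then F(5) - F(2) = (-465/2) - (-18) = -429/2.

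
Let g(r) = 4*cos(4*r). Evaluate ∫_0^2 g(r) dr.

sin(8)

Let u = 4*r, so du = 4 dr. When r = 0, u = 0; when r = 2, u = 8.
The integral becomes ∫ cos(u) du from 0 to 8, with antiderivative sin(u).
Back in r: F(r) = sin(4*r).
Then F(2) - F(0) = (sin(8)) - (0) = sin(8).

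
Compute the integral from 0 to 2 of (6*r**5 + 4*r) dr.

By the power rule, an antiderivative is F(r) = r**6 + 2*r**2.
Then F(2) - F(0) = (72) - (0) = 72.

72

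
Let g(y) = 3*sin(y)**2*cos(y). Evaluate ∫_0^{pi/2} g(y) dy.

Let u = sin(y), so du = cos(y) dy. When y = 0, u = 0; when y = pi/2, u = 1.
The integral becomes 3·∫ u**2 du from 0 to 1, with antiderivative u**3.
Back in y: F(y) = sin(y)**3.
Then F(pi/2) - F(0) = (1) - (0) = 1.

1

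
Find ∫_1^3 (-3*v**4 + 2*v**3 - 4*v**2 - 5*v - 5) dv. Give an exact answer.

-2548/15

By the power rule, an antiderivative is F(v) = -3*v**5/5 + v**4/2 - 4*v**3/3 - 5*v**2/2 - 5*v.
Then F(3) - F(1) = (-894/5) - (-134/15) = -2548/15.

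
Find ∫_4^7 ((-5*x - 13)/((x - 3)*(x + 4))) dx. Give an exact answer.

-5*log(2) - log(11)

Factor the denominator: x**2 + x - 12 = (x + 4)(x - 3).
Partial fractions: (-5*x - 13)/((x - 3)*(x + 4)) = -1/(x + 4) - 4/(x - 3).
An antiderivative is F(x) = -4*log(x - 3) - log(x + 4).
Then F(7) - F(4) = (-8*log(2) - log(11)) - (-log(8)) = -5*log(2) - log(11).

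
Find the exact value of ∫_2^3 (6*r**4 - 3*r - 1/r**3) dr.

88427/360

By the power rule, an antiderivative is F(r) = 6*r**5/5 - 3*r**2/2 + 1/(2*r**2).
Then F(3) - F(2) = (12517/45) - (1301/40) = 88427/360.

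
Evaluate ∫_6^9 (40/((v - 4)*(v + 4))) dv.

Factor the denominator: v**2 - 16 = (v + 4)(v - 4).
Partial fractions: 40/((v - 4)*(v + 4)) = -5/(v + 4) + 5/(v - 4).
An antiderivative is F(v) = 5*log(v - 4) - 5*log(v + 4).
Then F(9) - F(6) = (-5*log(13) + 5*log(5)) - (-5*log(5)) = -5*log(13) + 10*log(5).

-5*log(13) + 10*log(5)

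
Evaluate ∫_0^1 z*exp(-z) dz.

1 - 2*exp(-1)

Integrate by parts once (u = z, dv = exp(-z) dz).
An antiderivative is F(z) = (-z - 1)*exp(-z).
Then F(1) - F(0) = (-2*exp(-1)) - (-1) = 1 - 2*exp(-1).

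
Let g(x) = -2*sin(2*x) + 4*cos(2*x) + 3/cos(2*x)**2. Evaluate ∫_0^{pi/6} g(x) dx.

An antiderivative is F(x) = 2*sin(2*x) + cos(2*x) + 3*tan(2*x)/2.
Then F(pi/6) - F(0) = (1/2 + 5*sqrt(3)/2) - (1) = -1/2 + 5*sqrt(3)/2.

-1/2 + 5*sqrt(3)/2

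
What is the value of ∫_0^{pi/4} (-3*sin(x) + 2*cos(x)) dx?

An antiderivative is F(x) = 2*sin(x) + 3*cos(x).
Then F(pi/4) - F(0) = (5*sqrt(2)/2) - (3) = -3 + 5*sqrt(2)/2.

-3 + 5*sqrt(2)/2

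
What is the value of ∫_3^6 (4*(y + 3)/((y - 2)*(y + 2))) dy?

Factor the denominator: y**2 - 4 = (y + 2)(y - 2).
Partial fractions: 4*(y + 3)/((y - 2)*(y + 2)) = -1/(y + 2) + 5/(y - 2).
An antiderivative is F(y) = 5*log(y - 2) - log(y + 2).
Then F(6) - F(3) = (7*log(2)) - (-log(5)) = log(5) + 7*log(2).

log(5) + 7*log(2)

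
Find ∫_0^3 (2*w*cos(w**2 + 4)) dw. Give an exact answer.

Let u = w**2 + 4, so du = 2*w dw. When w = 0, u = 4; when w = 3, u = 13.
The integral becomes ∫ cos(u) du from 4 to 13, with antiderivative sin(u).
Back in w: F(w) = sin(w**2 + 4).
Then F(3) - F(0) = (sin(13)) - (sin(4)) = sin(13) - sin(4).

sin(13) - sin(4)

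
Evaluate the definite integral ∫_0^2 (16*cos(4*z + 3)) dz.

4*sin(11) - 4*sin(3)

Let u = 4*z + 3, so du = 4 dz. When z = 0, u = 3; when z = 2, u = 11.
The integral becomes 4·∫ cos(u) du from 3 to 11, with antiderivative 4*sin(u).
Back in z: F(z) = 4*sin(4*z + 3).
Then F(2) - F(0) = (4*sin(11)) - (4*sin(3)) = 4*sin(11) - 4*sin(3).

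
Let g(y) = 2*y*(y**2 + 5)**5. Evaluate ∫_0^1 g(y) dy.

Let u = y**2 + 5, so du = 2*y dy. When y = 0, u = 5; when y = 1, u = 6.
The integral becomes ∫ u**5 du from 5 to 6, with antiderivative u**6/6.
Back in y: F(y) = (y**2 + 5)**6/6.
Then F(1) - F(0) = (7776) - (15625/6) = 31031/6.

31031/6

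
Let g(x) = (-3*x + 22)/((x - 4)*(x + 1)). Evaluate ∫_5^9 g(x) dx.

Factor the denominator: x**2 - 3*x - 4 = (x + 1)(x - 4).
Partial fractions: (-3*x + 22)/((x - 4)*(x + 1)) = -5/(x + 1) + 2/(x - 4).
An antiderivative is F(x) = 2*log(x - 4) - 5*log(x + 1).
Then F(9) - F(5) = (-3*log(5) - 5*log(2)) - (-5*log(3) - 5*log(2)) = -3*log(5) + 5*log(3).

-3*log(5) + 5*log(3)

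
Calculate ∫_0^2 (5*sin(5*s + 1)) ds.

Let u = 5*s + 1, so du = 5 ds. When s = 0, u = 1; when s = 2, u = 11.
The integral becomes ∫ sin(u) du from 1 to 11, with antiderivative -cos(u).
Back in s: F(s) = -cos(5*s + 1).
Then F(2) - F(0) = (-cos(11)) - (-cos(1)) = -cos(11) + cos(1).

-cos(11) + cos(1)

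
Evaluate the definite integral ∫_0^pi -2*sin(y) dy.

An antiderivative is F(y) = 2*cos(y).
Then F(pi) - F(0) = (-2) - (2) = -4.

-4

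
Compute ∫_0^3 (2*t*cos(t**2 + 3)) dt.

sin(12) - sin(3)

Let u = t**2 + 3, so du = 2*t dt. When t = 0, u = 3; when t = 3, u = 12.
The integral becomes ∫ cos(u) du from 3 to 12, with antiderivative sin(u).
Back in t: F(t) = sin(t**2 + 3).
Then F(3) - F(0) = (sin(12)) - (sin(3)) = sin(12) - sin(3).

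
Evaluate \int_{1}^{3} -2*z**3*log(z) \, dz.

10 - 81*log(3)/2

Integrate by parts once (u = ln z, dv = -2*z**3 dz).
An antiderivative is F(z) = -z**4*(4*log(z) - 1)/8.
Then F(3) - F(1) = (81/8 - 81*log(3)/2) - (1/8) = 10 - 81*log(3)/2.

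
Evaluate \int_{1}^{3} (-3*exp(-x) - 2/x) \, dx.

An antiderivative is F(x) = -2*log(x) + 3*exp(-x).
Then F(3) - F(1) = (-2*log(3) + 3*exp(-3)) - (3*exp(-1)) = -2*log(3) - 3*exp(-1) + 3*exp(-3).

-2*log(3) - 3*exp(-1) + 3*exp(-3)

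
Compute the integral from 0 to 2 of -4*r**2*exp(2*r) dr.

1 - 5*exp(4)

Integrate by parts twice (u = r^2, dv = -4*exp(2*r) dr).
An antiderivative is F(r) = (-2*r**2 + 2*r - 1)*exp(2*r).
Then F(2) - F(0) = (-5*exp(4)) - (-1) = 1 - 5*exp(4).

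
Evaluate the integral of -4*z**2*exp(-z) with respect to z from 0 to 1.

Integrate by parts twice (u = z^2, dv = -4*exp(-z) dz).
An antiderivative is F(z) = (4*z**2 + 8*z + 8)*exp(-z).
Then F(1) - F(0) = (20*exp(-1)) - (8) = -8 + 20*exp(-1).

-8 + 20*exp(-1)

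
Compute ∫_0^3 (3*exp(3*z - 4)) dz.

Let u = 3*z - 4, so du = 3 dz. When z = 0, u = -4; when z = 3, u = 5.
The integral becomes ∫ exp(u) du from -4 to 5, with antiderivative exp(u).
Back in z: F(z) = exp(3*z - 4).
Then F(3) - F(0) = (exp(5)) - (exp(-4)) = -(1 - exp(9))*exp(-4).

-(1 - exp(9))*exp(-4)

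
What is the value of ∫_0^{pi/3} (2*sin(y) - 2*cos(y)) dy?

An antiderivative is F(y) = -2*sin(y) - 2*cos(y).
Then F(pi/3) - F(0) = (-sqrt(3) - 1) - (-2) = 1 - sqrt(3).

1 - sqrt(3)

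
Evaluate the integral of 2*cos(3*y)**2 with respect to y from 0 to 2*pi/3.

Use the identity cos^2(3*y) = (1 + cos(6*y))/2.
An antiderivative is F(y) = y + sin(6*y)/6.
Then F(2*pi/3) - F(0) = (2*pi/3) - (0) = 2*pi/3.

2*pi/3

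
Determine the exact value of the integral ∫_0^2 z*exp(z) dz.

Integrate by parts once (u = z, dv = exp(z) dz).
An antiderivative is F(z) = (z - 1)*exp(z).
Then F(2) - F(0) = (exp(2)) - (-1) = 1 + exp(2).

1 + exp(2)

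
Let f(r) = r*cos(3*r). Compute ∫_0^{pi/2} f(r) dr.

-pi/6 - 1/9

Integrate by parts once (u = r, dv = cos(3*r) dr).
An antiderivative is F(r) = r*sin(3*r)/3 + cos(3*r)/9.
Then F(pi/2) - F(0) = (-pi/6) - (1/9) = -pi/6 - 1/9.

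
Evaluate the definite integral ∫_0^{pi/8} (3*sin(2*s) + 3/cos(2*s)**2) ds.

An antiderivative is F(s) = -3*cos(2*s)/2 + 3*tan(2*s)/2.
Then F(pi/8) - F(0) = (3/2 - 3*sqrt(2)/4) - (-3/2) = 3 - 3*sqrt(2)/4.

3 - 3*sqrt(2)/4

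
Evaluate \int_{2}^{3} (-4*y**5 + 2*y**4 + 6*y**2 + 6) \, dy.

By the power rule, an antiderivative is F(y) = -2*y**6/3 + 2*y**5/5 + 2*y**3 + 6*y.
Then F(3) - F(2) = (-1584/5) - (-28/15) = -4724/15.

-4724/15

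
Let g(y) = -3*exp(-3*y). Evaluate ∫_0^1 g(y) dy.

-1 + exp(-3)

An antiderivative is F(y) = exp(-3*y).
Then F(1) - F(0) = (exp(-3)) - (1) = -1 + exp(-3).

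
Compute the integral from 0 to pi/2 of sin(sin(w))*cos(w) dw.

Let u = sin(w), so du = cos(w) dw. When w = 0, u = 0; when w = pi/2, u = 1.
The integral becomes ∫ sin(u) du from 0 to 1, with antiderivative -cos(u).
Back in w: F(w) = -cos(sin(w)).
Then F(pi/2) - F(0) = (-cos(1)) - (-1) = 1 - cos(1).

1 - cos(1)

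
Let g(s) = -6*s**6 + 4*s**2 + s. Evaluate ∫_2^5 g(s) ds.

By the power rule, an antiderivative is F(s) = -6*s**7/7 + 4*s**3/3 + s**2/2.
Then F(5) - F(2) = (-2804975/42) - (-2038/21) = -933633/14.

-933633/14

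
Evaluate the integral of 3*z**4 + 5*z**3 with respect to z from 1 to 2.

747/20

By the power rule, an antiderivative is F(z) = 3*z**5/5 + 5*z**4/4.
Then F(2) - F(1) = (196/5) - (37/20) = 747/20.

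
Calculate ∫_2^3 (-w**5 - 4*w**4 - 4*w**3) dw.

By the power rule, an antiderivative is F(w) = -w**6/6 - 4*w**5/5 - w**4.
Then F(3) - F(2) = (-3969/10) - (-784/15) = -10339/30.

-10339/30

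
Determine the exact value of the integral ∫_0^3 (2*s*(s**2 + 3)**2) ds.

567

Let u = s**2 + 3, so du = 2*s ds. When s = 0, u = 3; when s = 3, u = 12.
The integral becomes ∫ u**2 du from 3 to 12, with antiderivative u**3/3.
Back in s: F(s) = (s**2 + 3)**3/3.
Then F(3) - F(0) = (576) - (9) = 567.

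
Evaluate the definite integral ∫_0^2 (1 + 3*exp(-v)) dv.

An antiderivative is F(v) = v - 3*exp(-v).
Then F(2) - F(0) = (2 - 3*exp(-2)) - (-3) = 5 - 3*exp(-2).

5 - 3*exp(-2)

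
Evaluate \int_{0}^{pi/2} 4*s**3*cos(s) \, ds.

-12*pi + pi**3/2 + 24

Integrate by parts 3 times (u = s^3, dv = 4*cos(s) ds).
An antiderivative is F(s) = 4*s**3*sin(s) + 12*s**2*cos(s) - 24*s*sin(s) - 24*cos(s).
Then F(pi/2) - F(0) = (pi*(-24 + pi**2)/2) - (-24) = -12*pi + pi**3/2 + 24.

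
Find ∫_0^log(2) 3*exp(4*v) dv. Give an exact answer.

Let u = exp(v), so du = exp(v) dv. When v = 0, u = 1; when v = log(2), u = 2.
The integral becomes 3·∫ u**3 du from 1 to 2, with antiderivative 3*u**4/4.
Back in v: F(v) = 3*exp(4*v)/4.
Then F(log(2)) - F(0) = (12) - (3/4) = 45/4.

45/4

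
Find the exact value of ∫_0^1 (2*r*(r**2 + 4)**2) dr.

61/3

Let u = r**2 + 4, so du = 2*r dr. When r = 0, u = 4; when r = 1, u = 5.
The integral becomes ∫ u**2 du from 4 to 5, with antiderivative u**3/3.
Back in r: F(r) = (r**2 + 4)**3/3.
Then F(1) - F(0) = (125/3) - (64/3) = 61/3.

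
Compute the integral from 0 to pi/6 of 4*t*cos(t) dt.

Integrate by parts once (u = t, dv = 4*cos(t) dt).
An antiderivative is F(t) = 4*t*sin(t) + 4*cos(t).
Then F(pi/6) - F(0) = (pi/3 + 2*sqrt(3)) - (4) = -4 + pi/3 + 2*sqrt(3).

-4 + pi/3 + 2*sqrt(3)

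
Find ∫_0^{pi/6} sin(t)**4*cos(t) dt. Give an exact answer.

1/160

Let u = sin(t), so du = cos(t) dt. When t = 0, u = 0; when t = pi/6, u = 1/2.
The integral becomes ∫ u**4 du from 0 to 1/2, with antiderivative u**5/5.
Back in t: F(t) = sin(t)**5/5.
Then F(pi/6) - F(0) = (1/160) - (0) = 1/160.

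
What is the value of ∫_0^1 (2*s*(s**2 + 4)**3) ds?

Let u = s**2 + 4, so du = 2*s ds. When s = 0, u = 4; when s = 1, u = 5.
The integral becomes ∫ u**3 du from 4 to 5, with antiderivative u**4/4.
Back in s: F(s) = (s**2 + 4)**4/4.
Then F(1) - F(0) = (625/4) - (64) = 369/4.

369/4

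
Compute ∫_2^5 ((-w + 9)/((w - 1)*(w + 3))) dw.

Factor the denominator: w**2 + 2*w - 3 = (w + 3)(w - 1).
Partial fractions: (-w + 9)/((w - 1)*(w + 3)) = -3/(w + 3) + 2/(w - 1).
An antiderivative is F(w) = 2*log(w - 1) - 3*log(w + 3).
Then F(5) - F(2) = (-log(32)) - (-3*log(5)) = -5*log(2) + 3*log(5).

-5*log(2) + 3*log(5)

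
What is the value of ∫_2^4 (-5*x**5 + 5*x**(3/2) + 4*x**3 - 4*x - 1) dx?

-3082 - 8*sqrt(2)

By the power rule, an antiderivative is F(x) = -5*x**6/6 + 2*x**(5/2) + x**4 - 2*x**2 - x.
Then F(4) - F(2) = (-9388/3) - (-142/3 + 8*sqrt(2)) = -3082 - 8*sqrt(2).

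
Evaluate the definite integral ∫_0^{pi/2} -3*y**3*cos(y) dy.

Integrate by parts 3 times (u = y^3, dv = -3*cos(y) dy).
An antiderivative is F(y) = -3*y**3*sin(y) - 9*y**2*cos(y) + 18*y*sin(y) + 18*cos(y).
Then F(pi/2) - F(0) = (3*pi*(24 - pi**2)/8) - (18) = -18 - 3*pi**3/8 + 9*pi.

-18 - 3*pi**3/8 + 9*pi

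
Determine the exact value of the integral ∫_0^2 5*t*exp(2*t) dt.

Integrate by parts once (u = t, dv = 5*exp(2*t) dt).
An antiderivative is F(t) = (10*t - 5)*exp(2*t)/4.
Then F(2) - F(0) = (15*exp(4)/4) - (-5/4) = 5/4 + 15*exp(4)/4.

5/4 + 15*exp(4)/4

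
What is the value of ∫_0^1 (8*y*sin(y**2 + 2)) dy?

4*cos(2) - 4*cos(3)

Let u = y**2 + 2, so du = 2*y dy. When y = 0, u = 2; when y = 1, u = 3.
The integral becomes 4·∫ sin(u) du from 2 to 3, with antiderivative -4*cos(u).
Back in y: F(y) = -4*cos(y**2 + 2).
Then F(1) - F(0) = (-4*cos(3)) - (-4*cos(2)) = 4*cos(2) - 4*cos(3).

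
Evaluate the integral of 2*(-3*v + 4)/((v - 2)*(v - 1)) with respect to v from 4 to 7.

Factor the denominator: v**2 - 3*v + 2 = (v - 1)(v - 2).
Partial fractions: 2*(-3*v + 4)/((v - 2)*(v - 1)) = -2/(v - 1) - 4/(v - 2).
An antiderivative is F(v) = -4*log(v - 2) - 2*log(v - 1).
Then F(7) - F(4) = (-4*log(5) - 2*log(3) - 2*log(2)) - (-4*log(2) - 2*log(3)) = -4*log(5) + 2*log(2).

-4*log(5) + 2*log(2)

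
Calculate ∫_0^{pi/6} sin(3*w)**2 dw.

Use the identity sin^2(3*w) = (1 - cos(6*w))/2.
An antiderivative is F(w) = w/2 - sin(6*w)/12.
Then F(pi/6) - F(0) = (pi/12) - (0) = pi/12.

pi/12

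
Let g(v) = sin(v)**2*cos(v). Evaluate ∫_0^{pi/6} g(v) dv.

1/24

Let u = sin(v), so du = cos(v) dv. When v = 0, u = 0; when v = pi/6, u = 1/2.
The integral becomes ∫ u**2 du from 0 to 1/2, with antiderivative u**3/3.
Back in v: F(v) = sin(v)**3/3.
Then F(pi/6) - F(0) = (1/24) - (0) = 1/24.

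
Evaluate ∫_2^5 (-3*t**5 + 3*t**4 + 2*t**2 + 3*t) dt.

-29076/5

By the power rule, an antiderivative is F(t) = -t**6/2 + 3*t**5/5 + 2*t**3/3 + 3*t**2/2.
Then F(5) - F(2) = (-17450/3) - (-22/15) = -29076/5.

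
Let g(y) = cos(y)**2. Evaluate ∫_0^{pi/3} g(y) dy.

sqrt(3)/8 + pi/6

Use the identity cos^2(y) = (1 + cos(2*y))/2.
An antiderivative is F(y) = y/2 + sin(2*y)/4.
Then F(pi/3) - F(0) = (sqrt(3)/8 + pi/6) - (0) = sqrt(3)/8 + pi/6.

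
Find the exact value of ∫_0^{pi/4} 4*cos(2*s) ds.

An antiderivative is F(s) = 2*sin(2*s).
Then F(pi/4) - F(0) = (2) - (0) = 2.

2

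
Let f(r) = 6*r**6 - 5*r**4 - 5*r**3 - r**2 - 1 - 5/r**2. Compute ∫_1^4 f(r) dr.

177423/14

By the power rule, an antiderivative is F(r) = 6*r**7/7 - r**5 - 5*r**4/4 - r**3/3 - r + 5/r.
Then F(4) - F(1) = (1064729/84) - (191/84) = 177423/14.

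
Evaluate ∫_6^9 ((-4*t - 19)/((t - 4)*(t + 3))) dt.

-5*log(5) - log(3) + 7*log(2)

Factor the denominator: t**2 - t - 12 = (t + 3)(t - 4).
Partial fractions: (-4*t - 19)/((t - 4)*(t + 3)) = 1/(t + 3) - 5/(t - 4).
An antiderivative is F(t) = -5*log(t - 4) + log(t + 3).
Then F(9) - F(6) = (-5*log(5) + log(3) + 2*log(2)) - (log(9/32)) = -5*log(5) - log(3) + 7*log(2).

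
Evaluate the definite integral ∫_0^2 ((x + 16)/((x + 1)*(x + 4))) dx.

Factor the denominator: x**2 + 5*x + 4 = (x + 4)(x + 1).
Partial fractions: (x + 16)/((x + 1)*(x + 4)) = -4/(x + 4) + 5/(x + 1).
An antiderivative is F(x) = 5*log(x + 1) - 4*log(x + 4).
Then F(2) - F(0) = (log(3/16)) - (-8*log(2)) = log(48).

log(48)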